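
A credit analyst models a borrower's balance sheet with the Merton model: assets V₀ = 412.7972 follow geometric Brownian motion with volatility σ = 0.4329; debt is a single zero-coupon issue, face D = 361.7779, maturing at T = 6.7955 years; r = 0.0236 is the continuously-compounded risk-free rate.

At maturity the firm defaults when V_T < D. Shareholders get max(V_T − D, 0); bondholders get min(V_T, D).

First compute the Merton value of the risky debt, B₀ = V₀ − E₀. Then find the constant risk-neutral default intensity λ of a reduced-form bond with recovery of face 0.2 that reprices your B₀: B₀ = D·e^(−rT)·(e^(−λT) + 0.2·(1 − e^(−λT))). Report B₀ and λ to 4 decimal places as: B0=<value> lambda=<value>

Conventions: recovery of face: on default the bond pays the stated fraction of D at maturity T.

B0=201.8322 lambda=0.0831

With assets at 412.7972 and a single debt payment of 361.7779 at 6.7955 years:
d₁ = [ln(V₀/D) + (r + σ²/2)T] / (σ√T)
   = [ln(412.7972/361.7779) + (0.0236 + 0.5·0.4329²)·6.7955] / (0.4329·√6.7955)
   = [0.131926 + 0.797120] / 1.128492 = 0.823264
d₂ = d₁ − σ√T = 0.823264 − 1.128492 = -0.305228
N(d₁) = 0.794821,  N(d₂) = 0.380096,  e^(−rT) = 0.851825
E₀ = V₀·N(d₁) − D·e^(−rT)·N(d₂)
   = 412.7972·0.794821 − 361.7779·0.851825·0.380096 = 210.964989
B₀ = V₀ − E₀ = 412.7972 − 210.964989 = 201.832211
e^(−λT) = (B₀·e^(rT)/D − 0.2)/(1 − 0.2) = (201.8322·1.173950/361.7779 − 0.2)/0.8 = 0.56866814
λ = −ln(0.56866814)/6.7955 = 0.083064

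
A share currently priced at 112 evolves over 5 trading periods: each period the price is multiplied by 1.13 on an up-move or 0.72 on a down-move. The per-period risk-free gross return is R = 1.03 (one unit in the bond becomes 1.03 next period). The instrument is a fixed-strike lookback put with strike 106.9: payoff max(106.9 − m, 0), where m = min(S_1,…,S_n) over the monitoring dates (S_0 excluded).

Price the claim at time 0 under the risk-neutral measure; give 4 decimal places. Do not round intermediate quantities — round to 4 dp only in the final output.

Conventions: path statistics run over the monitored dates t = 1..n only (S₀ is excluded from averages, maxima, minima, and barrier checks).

price = 15.3349

Under the martingale measure an up-move has probability p* = 0.7561; value the claim as the probability-weighted average of per-path payoffs, discounted 5 periods at R = 1.03.
Enumerate all 2^5 = 32 price paths (U = up ×1.13, D = down ×0.72); each path with k up-moves has probability p*^k·(1−p*)^(5−k).
DDDDD: m=21.6711, payoff=85.2289, prob=0.000863
UDDDD: m=34.0116, payoff=72.8884, prob=0.002676
DUDDD: m=34.0116, payoff=72.8884, prob=0.002676
UUDDD: m=53.3792, payoff=53.5208, prob=0.008295
DDUDD: m=34.0116, payoff=72.8884, prob=0.002676
UDUDD: m=53.3792, payoff=53.5208, prob=0.008295
DUUDD: m=53.3792, payoff=53.5208, prob=0.008295
UUUDD: m=83.7758, payoff=23.1242, prob=0.025714
DDDUD: m=34.0116, payoff=72.8884, prob=0.002676
UDDUD: m=53.3792, payoff=53.5208, prob=0.008295
DUDUD: m=53.3792, payoff=53.5208, prob=0.008295
UUDUD: m=83.7758, payoff=23.1242, prob=0.025714
DDUUD: m=53.3792, payoff=53.5208, prob=0.008295
UDUUD: m=83.7758, payoff=23.1242, prob=0.025714
DUUUD: m=80.6400, payoff=26.2600, prob=0.025714
UUUUD: m=126.5600, payoff=0.0000, prob=0.079713
DDDDU: m=30.0987, payoff=76.8013, prob=0.002676
UDDDU: m=47.2383, payoff=59.6617, prob=0.008295
DUDDU: m=47.2383, payoff=59.6617, prob=0.008295
UUDDU: m=74.1378, payoff=32.7622, prob=0.025714
DDUDU: m=47.2383, payoff=59.6617, prob=0.008295
UDUDU: m=74.1378, payoff=32.7622, prob=0.025714
DUUDU: m=74.1378, payoff=32.7622, prob=0.025714
UUUDU: m=116.3552, payoff=0.0000, prob=0.079713
DDDUU: m=41.8038, payoff=65.0962, prob=0.008295
UDDUU: m=65.6087, payoff=41.2913, prob=0.025714
DUDUU: m=65.6087, payoff=41.2913, prob=0.025714
UUDUU: m=102.9692, payoff=3.9308, prob=0.079713
DDUUU: m=58.0608, payoff=48.8392, prob=0.025714
UDUUU: m=91.1232, payoff=15.7768, prob=0.079713
DUUUU: m=80.6400, payoff=26.2600, prob=0.079713
UUUUU: m=126.5600, payoff=0.0000, prob=0.247109
Price = Σ prob·payoff / R^5 = 17.777379 / 1.159274 = 15.3349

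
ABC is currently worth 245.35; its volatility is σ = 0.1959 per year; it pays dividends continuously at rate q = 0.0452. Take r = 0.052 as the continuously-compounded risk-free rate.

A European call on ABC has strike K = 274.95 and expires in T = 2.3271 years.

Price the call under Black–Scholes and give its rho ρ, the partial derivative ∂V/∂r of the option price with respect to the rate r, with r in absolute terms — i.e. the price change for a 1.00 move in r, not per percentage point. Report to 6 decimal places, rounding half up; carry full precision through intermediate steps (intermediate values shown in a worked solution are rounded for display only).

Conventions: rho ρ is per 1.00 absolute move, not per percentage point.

price = 17.664870
ρ = 179.405272

σ√T = 0.1959·√2.3271 = 0.298842
d₁ = (ln(S/K) + (r−q+σ²/2)T) / (σ√T) = (ln(245.35/274.95) + (0.052−0.0452+0.1959²/2)·2.3271) / 0.298842 = (-0.113904 + 0.060478) / 0.298842 = -0.178776
d₂ = d₁ − σ√T = -0.178776 − 0.298842 = -0.477618
e^{−rT} = 0.886026
e^{−qT} = 0.900158
N(d₁) = 0.429057,  N(d₂) = 0.316461
Call price V = S·e^{−qT}·N(d₁) − K·e^{−rT}·N(d₂) = 94.758795 − 77.093925 = 17.664870
ρ = K·T·e^{−rT}·N(d₂) = 179.405272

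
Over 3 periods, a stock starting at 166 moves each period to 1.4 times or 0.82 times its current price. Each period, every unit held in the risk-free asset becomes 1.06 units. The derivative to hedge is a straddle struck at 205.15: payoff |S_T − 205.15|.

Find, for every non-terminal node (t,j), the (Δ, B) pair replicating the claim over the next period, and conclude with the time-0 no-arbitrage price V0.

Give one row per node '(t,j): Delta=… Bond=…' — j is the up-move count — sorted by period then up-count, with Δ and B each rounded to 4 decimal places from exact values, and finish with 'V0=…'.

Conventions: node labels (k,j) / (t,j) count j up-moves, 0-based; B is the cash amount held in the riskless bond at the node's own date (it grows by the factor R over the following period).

Since d<R<u, set p* = (R−d)/(u−d) = 0.4138; price each node as the discounted p*-expectation of its children.
Terminal payoffs: V(3,0)=113.6229, V(3,1)=48.8842, V(3,2)=61.6452, V(3,3)=250.3540
  t=2,j=0: stock 111.6184 → up 156.2658 (V=48.8842), down 91.5271 (V=113.6229). Price 81.9193; hedge Δ=-1.0000, bond B=193.5377.
  t=2,j=1: stock 190.5680 → up 266.7952 (V=61.6452), down 156.2658 (V=48.8842). Price 51.0987; hedge Δ=0.1155, bond B=29.0971.
  t=2,j=2: stock 325.3600 → up 455.5040 (V=250.3540), down 266.7952 (V=61.6452). Price 131.8223; hedge Δ=1.0000, bond B=-193.5377.
  t=1,j=0: stock 136.1200 → up 190.5680 (V=51.0987), down 111.6184 (V=81.9193). Price 65.2509; hedge Δ=-0.3904, bond B=118.3899.
  t=1,j=1: stock 232.4000 → up 325.3600 (V=131.8223), down 190.5680 (V=51.0987). Price 79.7185; hedge Δ=0.5989, bond B=-59.4601.
  t=0,j=0: stock 166.0000 → up 232.4000 (V=79.7185), down 136.1200 (V=65.2509). Price 67.2052; hedge Δ=0.1503, bond B=42.2611.
Verification: the root portfolio costs Δ(0,0)·S0 + B(0,0) = 67.2052, matching V0.

(0,0): Delta=0.1503 Bond=42.2611
(1,0): Delta=-0.3904 Bond=118.3899
(1,1): Delta=0.5989 Bond=-59.4601
(2,0): Delta=-1.0000 Bond=193.5377
(2,1): Delta=0.1155 Bond=29.0971
(2,2): Delta=1.0000 Bond=-193.5377
V0=67.2052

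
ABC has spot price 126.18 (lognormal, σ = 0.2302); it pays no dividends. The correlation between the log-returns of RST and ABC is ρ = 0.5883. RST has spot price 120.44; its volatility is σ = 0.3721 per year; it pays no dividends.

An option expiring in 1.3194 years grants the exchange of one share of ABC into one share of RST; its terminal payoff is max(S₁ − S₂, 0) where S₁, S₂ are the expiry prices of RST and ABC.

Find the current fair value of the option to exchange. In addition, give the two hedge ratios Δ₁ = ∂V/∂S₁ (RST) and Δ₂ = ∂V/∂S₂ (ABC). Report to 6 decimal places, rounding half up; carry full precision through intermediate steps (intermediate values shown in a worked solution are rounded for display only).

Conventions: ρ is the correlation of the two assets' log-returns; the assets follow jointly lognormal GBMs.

σ_eff = √(σ₁² + σ₂² − 2ρσ₁σ₂) = √(0.3721² + 0.2302² − 2·0.5883·0.3721·0.2302) = 0.301108
d₁ = (ln(S₁/S₂) + (q₂ − q₁ + σ_eff²/2)T) / (σ_eff√T) = (ln(120.44/126.18) + (0.0 − 0.0 + 0.045333)·1.3194) / 0.345868 = 0.038323
d₂ = d₁ − σ_eff√T = 0.038323 − 0.345868 = -0.307545
N(d₁) = 0.515285,  N(d₂) = 0.379214
V = S₁·e^{−q₁T}·N(d₁) − S₂·e^{−q₂T}·N(d₂) = 62.060897 − 47.849243 = 14.211654
Key observation: the rate r is irrelevant here: denominating values in ABC turns the exchange into a ratio option on S₁/S₂, and discounting at r drops out.
Δ₁ = e^{−q₁T}·N(d₁) = 0.515285;  Δ₂ = −e^{−q₂T}·N(d₂) = -0.379214

exchange price = 14.211654
Δ1 = 0.515285
Δ2 = -0.379214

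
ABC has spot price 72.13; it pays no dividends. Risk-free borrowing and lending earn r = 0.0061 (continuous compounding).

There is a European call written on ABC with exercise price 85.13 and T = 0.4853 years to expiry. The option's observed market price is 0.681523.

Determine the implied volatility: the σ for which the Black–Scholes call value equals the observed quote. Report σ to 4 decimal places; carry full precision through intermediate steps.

sigma = 0.2027

At σ = 0.2027 the Black–Scholes value reproduces the quote:
σ√T = 0.2027·√0.4853 = 0.141208
d₁ = (ln(S/K) + (r+σ²/2)T) / (σ√T) = (ln(72.13/85.13) + (0.0061+0.2027²/2)·0.4853) / 0.141208 = (-0.165709 + 0.012930) / 0.141208 = -1.081946
d₂ = d₁ − σ√T = -1.081946 − 0.141208 = -1.223154
e^{−rT} = 0.997044
N(d₁) = 0.139638,  N(d₂) = 0.110636
V = S·N(d₁) − K·e^{−rT}·N(d₂) = 10.072107 − 9.390584 = 0.681523 (the quoted price), and the Black–Scholes price is strictly increasing in σ, so σ is unique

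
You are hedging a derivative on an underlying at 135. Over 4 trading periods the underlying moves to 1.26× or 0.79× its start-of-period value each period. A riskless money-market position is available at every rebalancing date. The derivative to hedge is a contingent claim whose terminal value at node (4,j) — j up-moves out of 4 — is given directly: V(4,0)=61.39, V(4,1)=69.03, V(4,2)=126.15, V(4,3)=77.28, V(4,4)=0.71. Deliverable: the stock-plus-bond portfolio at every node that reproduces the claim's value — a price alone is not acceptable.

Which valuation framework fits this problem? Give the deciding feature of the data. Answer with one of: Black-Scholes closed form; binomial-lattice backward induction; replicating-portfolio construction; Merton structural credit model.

framework: replicating-portfolio construction

Key observation: the mandate to exhibit the hedge at every date and state singles out the replicating-portfolio construction on the 4-period tree with factors 1.26 and 0.79 from 135.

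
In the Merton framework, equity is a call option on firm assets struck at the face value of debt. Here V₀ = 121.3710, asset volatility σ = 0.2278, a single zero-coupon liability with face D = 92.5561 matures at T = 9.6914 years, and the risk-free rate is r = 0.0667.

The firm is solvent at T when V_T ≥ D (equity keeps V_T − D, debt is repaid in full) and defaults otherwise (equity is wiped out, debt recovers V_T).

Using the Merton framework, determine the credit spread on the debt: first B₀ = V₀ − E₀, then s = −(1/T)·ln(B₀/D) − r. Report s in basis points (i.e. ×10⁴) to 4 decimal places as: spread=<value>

With assets at 121.3710 and a single debt payment of 92.5561 at 9.6914 years:
d₁ = [ln(V₀/D) + (r + σ²/2)T] / (σ√T)
   = [ln(121.3710/92.5561) + (0.0667 + 0.5·0.2278²)·9.6914] / (0.2278·√9.6914)
   = [0.271037 + 0.897874] / 0.709164 = 1.648293
d₂ = d₁ − σ√T = 1.648293 − 0.709164 = 0.939128
N(d₁) = 0.950354,  N(d₂) = 0.826168,  e^(−rT) = 0.523920
E₀ = V₀·N(d₁) − D·e^(−rT)·N(d₂)
   = 121.3710·0.950354 − 92.5561·0.523920·0.826168 = 75.282872
B₀ = V₀ − E₀ = 121.3710 − 75.282872 = 46.088128
spread = −(1/T)·ln(B₀/D) − r = −(1/9.6914)·ln(46.088128/92.5561) − 0.0667 = 0.00524622
in basis points: 0.00524622 × 10⁴ = 52.4622 bp

spread=52.4622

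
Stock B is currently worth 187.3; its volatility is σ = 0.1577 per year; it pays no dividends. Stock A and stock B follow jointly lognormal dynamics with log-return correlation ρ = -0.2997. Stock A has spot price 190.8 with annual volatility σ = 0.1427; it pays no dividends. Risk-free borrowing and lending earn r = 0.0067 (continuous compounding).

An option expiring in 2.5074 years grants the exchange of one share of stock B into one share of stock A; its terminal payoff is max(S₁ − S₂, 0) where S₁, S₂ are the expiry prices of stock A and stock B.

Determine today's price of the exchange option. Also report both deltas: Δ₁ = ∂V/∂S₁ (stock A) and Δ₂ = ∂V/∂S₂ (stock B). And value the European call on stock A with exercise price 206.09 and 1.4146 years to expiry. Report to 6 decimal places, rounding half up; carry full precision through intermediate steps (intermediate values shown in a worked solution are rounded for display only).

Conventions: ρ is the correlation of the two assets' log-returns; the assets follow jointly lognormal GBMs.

exchange price = 30.546367
Δ1 = 0.594877
Δ2 = -0.442905
price(stock A call K=206.09) = 7.724631

σ_eff = √(σ₁² + σ₂² − 2ρσ₁σ₂) = √(0.1427² + 0.1577² − 2·-0.2997·0.1427·0.1577) = 0.242325
d₁ = (ln(S₁/S₂) + (q₂ − q₁ + σ_eff²/2)T) / (σ_eff√T) = (ln(190.8/187.3) + (0.0 − 0.0 + 0.029361)·2.5074) / 0.383716 = 0.240108
d₂ = d₁ − σ_eff√T = 0.240108 − 0.383716 = -0.143608
N(d₁) = 0.594877,  N(d₂) = 0.442905
V = S₁·e^{−q₁T}·N(d₁) − S₂·e^{−q₂T}·N(d₂) = 113.502451 − 82.956083 = 30.546367
Δ₁ = e^{−q₁T}·N(d₁) = 0.594877;  Δ₂ = −e^{−q₂T}·N(d₂) = -0.442905
[vanilla: stock A call K=206.09]
σ√T = 0.1427·√1.4146 = 0.169723
d₁ = (ln(S/K) + (r+σ²/2)T) / (σ√T) = (ln(190.8/206.09) + (0.0067+0.1427²/2)·1.4146) / 0.169723 = (-0.077087 + 0.023881) / 0.169723 = -0.313490
d₂ = d₁ − σ√T = -0.313490 − 0.169723 = -0.483213
e^{−rT} = 0.990567
N(d₁) = 0.376954,  N(d₂) = 0.314472
price = S·N(d₁) − K·e^{−rT}·N(d₂) = 71.922881 − 64.198250 = 7.724631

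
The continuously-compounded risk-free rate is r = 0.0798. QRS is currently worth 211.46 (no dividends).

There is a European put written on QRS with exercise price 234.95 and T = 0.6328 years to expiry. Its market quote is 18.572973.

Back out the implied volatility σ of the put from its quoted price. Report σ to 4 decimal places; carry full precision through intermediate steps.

At σ = 0.1691 the Black–Scholes value reproduces the quote:
σ√T = 0.1691·√0.6328 = 0.134517
d₁ = (ln(S/K) + (r+σ²/2)T) / (σ√T) = (ln(211.46/234.95) + (0.0798+0.1691²/2)·0.6328) / 0.134517 = (-0.105337 + 0.059545) / 0.134517 = -0.340418
d₂ = d₁ − σ√T = -0.340418 − 0.134517 = -0.474935
e^{−rT} = 0.950756
N(−d₁) = 0.633229,  N(−d₂) = 0.682583
V = K·e^{−rT}·N(−d₂) − S·N(−d₁) = 152.475637 − 133.902664 = 18.572973 (matching the quote); vega is positive throughout, so no other σ reproduces this price

sigma = 0.1691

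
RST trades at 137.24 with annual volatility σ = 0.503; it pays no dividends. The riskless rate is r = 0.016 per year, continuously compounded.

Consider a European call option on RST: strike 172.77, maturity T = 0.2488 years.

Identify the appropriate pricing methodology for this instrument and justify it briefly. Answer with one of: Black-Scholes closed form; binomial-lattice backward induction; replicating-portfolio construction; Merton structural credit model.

Key observation: the instrument is a plain European call (strike 172.77) on a lognormal asset; the exact continuous-time formula applies directly.

framework: Black-Scholes closed form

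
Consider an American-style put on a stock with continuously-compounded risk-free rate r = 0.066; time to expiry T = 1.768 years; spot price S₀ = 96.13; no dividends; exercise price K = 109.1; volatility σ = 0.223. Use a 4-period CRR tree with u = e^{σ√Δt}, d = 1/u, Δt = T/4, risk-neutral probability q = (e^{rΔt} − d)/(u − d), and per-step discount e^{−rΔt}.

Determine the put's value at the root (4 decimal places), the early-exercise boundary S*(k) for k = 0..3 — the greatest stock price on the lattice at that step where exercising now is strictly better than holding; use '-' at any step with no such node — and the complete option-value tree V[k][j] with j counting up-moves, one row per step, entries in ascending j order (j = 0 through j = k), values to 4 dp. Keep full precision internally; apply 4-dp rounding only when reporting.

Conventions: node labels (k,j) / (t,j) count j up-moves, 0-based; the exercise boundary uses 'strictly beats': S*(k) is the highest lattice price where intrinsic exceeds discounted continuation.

price = 15.1247
boundary = - 82.8842 71.4635 82.8842
tree:
15.1247
26.2158 7.2932
37.6365 14.1514 2.3422
47.4835 26.2158 5.5116 0.0000
55.9737 37.6365 12.9700 0.0000 0.0000

params: Δt=0.44200 u=1.15981 d=0.86221 q=0.56247 e^(-rΔt)=0.97125
t_4 payoffs: 55.9737 37.6365 12.9700 0.0000 0.0000
t_3: node(3,0) S=61.6165 payoff=47.4835 vs cont=44.3468 → 47.4835 [stop]  node(3,1) S=82.8842 payoff=26.2158 vs cont=23.0791 → 26.2158 [stop]  node(3,2) S=111.4927 payoff=0.0000 vs cont=5.5116 → 5.5116 [wait]  node(3,3) S=149.9757 payoff=0.0000 vs cont=0.0000 → 0.0000 [wait]  ⇒ S*(3)=82.8842
t_2: node(2,0) S=71.4635 payoff=37.6365 vs cont=34.4998 → 37.6365 [stop]  node(2,1) S=96.1300 payoff=12.9700 vs cont=14.1514 → 14.1514 [wait]  node(2,2) S=129.3104 payoff=0.0000 vs cont=2.3422 → 2.3422 [wait]  ⇒ S*(2)=71.4635
t_1: node(1,0) S=82.8842 payoff=26.2158 vs cont=23.7245 → 26.2158 [stop]  node(1,1) S=111.4927 payoff=0.0000 vs cont=7.2932 → 7.2932 [wait]  ⇒ S*(1)=82.8842
t_0: node(0,0) S=96.1300 payoff=12.9700 vs cont=15.1247 → 15.1247 [wait]  ⇒ S*(0)=-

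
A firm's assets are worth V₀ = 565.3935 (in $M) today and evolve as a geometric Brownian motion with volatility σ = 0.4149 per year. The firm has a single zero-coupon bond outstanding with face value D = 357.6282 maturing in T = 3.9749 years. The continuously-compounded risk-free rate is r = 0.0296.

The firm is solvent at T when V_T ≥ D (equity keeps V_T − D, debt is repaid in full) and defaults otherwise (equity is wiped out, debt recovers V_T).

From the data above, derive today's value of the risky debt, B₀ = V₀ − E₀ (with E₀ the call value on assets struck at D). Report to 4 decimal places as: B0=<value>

B0=269.8435

Equity is a call on the firm's assets struck at D = 357.6282:
d₁ = [ln(V₀/D) + (r + σ²/2)T] / (σ√T)
   = [ln(565.3935/357.6282) + (0.0296 + 0.5·0.4149²)·3.9749] / (0.4149·√3.9749)
   = [0.458028 + 0.459781] / 0.827192 = 1.109547
d₂ = d₁ − σ√T = 1.109547 − 0.827192 = 0.282354
N(d₁) = 0.866403,  N(d₂) = 0.611164,  e^(−rT) = 0.889001
E₀ = V₀·N(d₁) − D·e^(−rT)·N(d₂)
   = 565.3935·0.866403 − 357.6282·0.889001·0.611164 = 295.550022
B₀ = V₀ − E₀ = 565.3935 − 295.550022 = 269.843478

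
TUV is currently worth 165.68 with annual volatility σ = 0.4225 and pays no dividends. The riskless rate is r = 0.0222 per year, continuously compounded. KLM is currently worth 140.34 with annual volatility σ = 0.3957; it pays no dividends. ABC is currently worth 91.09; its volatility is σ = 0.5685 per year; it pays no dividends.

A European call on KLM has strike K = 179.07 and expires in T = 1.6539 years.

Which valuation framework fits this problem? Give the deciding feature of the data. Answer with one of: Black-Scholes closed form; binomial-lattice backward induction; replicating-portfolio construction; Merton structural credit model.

Key observation: the instrument is a plain European call (strike 179.07) on a lognormal asset; the exact continuous-time formula applies directly.

framework: Black-Scholes closed form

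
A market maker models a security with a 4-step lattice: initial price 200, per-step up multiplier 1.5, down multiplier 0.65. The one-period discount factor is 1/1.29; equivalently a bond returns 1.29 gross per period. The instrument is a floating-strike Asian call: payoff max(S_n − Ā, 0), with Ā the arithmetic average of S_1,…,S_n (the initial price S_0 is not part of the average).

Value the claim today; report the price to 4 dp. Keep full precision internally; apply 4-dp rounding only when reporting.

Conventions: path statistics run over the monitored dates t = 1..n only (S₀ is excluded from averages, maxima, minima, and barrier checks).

With p* = (R−d)/(u−d) = 0.7529, sum probability × payoff across the paths and divide by R^4.
Enumerate all 2^4 = 16 price paths (U = up ×1.5, D = down ×0.65); each path with k up-moves has probability p*^k·(1−p*)^(4−k).
DDDD: Ā=76.2816, payoff=0.0000, prob=0.003726
UDDD: Ā=176.0344, payoff=0.0000, prob=0.011354
DUDD: Ā=133.5344, payoff=0.0000, prob=0.011354
UUDD: Ā=308.1562, payoff=0.0000, prob=0.034604
DDUD: Ā=105.9094, payoff=0.0000, prob=0.011354
UDUD: Ā=244.4062, payoff=0.0000, prob=0.034604
DUUD: Ā=201.9062, payoff=0.0000, prob=0.034604
UUUD: Ā=465.9375, payoff=0.0000, prob=0.105459
DDDU: Ā=87.9531, payoff=0.0000, prob=0.011354
UDDU: Ā=202.9688, payoff=0.0000, prob=0.034604
DUDU: Ā=160.4688, payoff=29.6562, prob=0.034604
UUDU: Ā=370.3125, payoff=68.4375, prob=0.105459
DDUU: Ā=132.8438, payoff=57.2812, prob=0.034604
UDUU: Ā=306.5625, payoff=132.1875, prob=0.105459
DUUU: Ā=264.0625, payoff=174.6875, prob=0.105459
UUUU: Ā=609.3750, payoff=403.1250, prob=0.321399
Price = Σ prob·payoff / R^4 = 172.152304 / 2.769229 = 62.1662

price = 62.1662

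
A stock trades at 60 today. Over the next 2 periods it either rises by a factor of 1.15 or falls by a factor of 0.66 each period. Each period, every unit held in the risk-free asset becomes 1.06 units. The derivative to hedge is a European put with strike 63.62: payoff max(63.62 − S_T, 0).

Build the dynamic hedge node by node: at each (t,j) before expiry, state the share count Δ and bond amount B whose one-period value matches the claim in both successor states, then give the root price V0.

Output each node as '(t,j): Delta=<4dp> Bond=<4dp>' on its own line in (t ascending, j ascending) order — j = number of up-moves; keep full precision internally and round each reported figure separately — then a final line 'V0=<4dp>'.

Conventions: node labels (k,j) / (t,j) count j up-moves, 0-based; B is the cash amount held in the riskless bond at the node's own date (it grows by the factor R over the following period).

Risk-neutral probability p* = (R−d)/(u−d) = (1.06−0.66)/(1.15−0.66) = 0.8163.
Payoffs at expiry: V(2,0)=37.4840, V(2,1)=18.0800, V(2,2)=0.0000
(1,0): S=39.6000. Δ = (V_up−V_dn)/(S_up−S_dn) = (18.0800−37.4840)/(45.5400−26.1360) = -1.0000. V = [p*·18.0800 + (1−p*)·37.4840]/1.06 = 20.4189. B = V − Δ·S = 60.0189.
(1,1): S=69.0000. Δ = (V_up−V_dn)/(S_up−S_dn) = (0.0000−18.0800)/(79.3500−45.5400) = -0.5348. V = [p*·0.0000 + (1−p*)·18.0800]/1.06 = 3.1328. B = V − Δ·S = 40.0308.
(0,0): S=60.0000. Δ = (V_up−V_dn)/(S_up−S_dn) = (3.1328−20.4189)/(69.0000−39.6000) = -0.5880. V = [p*·3.1328 + (1−p*)·20.4189]/1.06 = 5.9508. B = V − Δ·S = 41.2284.
As a check, the time-0 holding Δ(0,0)·S0 + B(0,0) comes to 5.9508 — exactly V0.

(0,0): Delta=-0.5880 Bond=41.2284
(1,0): Delta=-1.0000 Bond=60.0189
(1,1): Delta=-0.5348 Bond=40.0308
V0=5.9508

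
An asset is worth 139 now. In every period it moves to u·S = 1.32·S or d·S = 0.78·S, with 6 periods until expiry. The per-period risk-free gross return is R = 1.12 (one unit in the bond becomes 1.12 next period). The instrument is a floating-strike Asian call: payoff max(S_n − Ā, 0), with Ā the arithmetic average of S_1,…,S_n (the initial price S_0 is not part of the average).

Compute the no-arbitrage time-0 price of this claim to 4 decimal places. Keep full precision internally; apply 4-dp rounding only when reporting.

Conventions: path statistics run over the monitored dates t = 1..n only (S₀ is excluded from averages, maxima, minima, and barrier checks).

Risk-neutral up-probability p* = (R−d)/(u−d) = (1.12−0.78)/(1.32−0.78) = 0.6296; the claim prices as the p*-weighted sum of path payoffs discounted by R^6.
Enumerate all 2^6 = 64 price paths (U = up ×1.32, D = down ×0.78); each path with k up-moves has probability p*^k·(1−p*)^(6−k).
DDDDDD: Ā=63.6393, payoff=0.0000, prob=0.002581
UDDDDD: Ā=107.6973, payoff=0.0000, prob=0.004388
DUDDDD: Ā=95.1873, payoff=0.0000, prob=0.004388
UUDDDD: Ā=161.0861, payoff=0.0000, prob=0.007460
DDUDDD: Ā=85.4295, payoff=0.0000, prob=0.004388
UDUDDD: Ā=144.5729, payoff=0.0000, prob=0.007460
DUUDDD: Ā=132.0629, payoff=0.0000, prob=0.007460
UUUDDD: Ā=223.4911, payoff=0.0000, prob=0.012681
DDDUDD: Ā=77.8184, payoff=0.0000, prob=0.004388
UDDUDD: Ā=131.6926, payoff=0.0000, prob=0.007460
DUDUDD: Ā=119.1826, payoff=0.0000, prob=0.007460
UUDUDD: Ā=201.6937, payoff=0.0000, prob=0.012681
DDUUDD: Ā=109.4248, payoff=0.0000, prob=0.007460
UDUUDD: Ā=185.1805, payoff=0.0000, prob=0.012681
DUUUDD: Ā=172.6705, payoff=0.0000, prob=0.012681
UUUUDD: Ā=292.2116, payoff=0.0000, prob=0.021558
DDDDUD: Ā=71.8817, payoff=0.0000, prob=0.004388
UDDDUD: Ā=121.6460, payoff=0.0000, prob=0.007460
DUDDUD: Ā=109.1360, payoff=0.0000, prob=0.007460
UUDDUD: Ā=184.6917, payoff=0.0000, prob=0.012681
DDUDUD: Ā=99.3782, payoff=0.0000, prob=0.007460
UDUDUD: Ā=168.1785, payoff=0.0000, prob=0.012681
DUUDUD: Ā=155.6685, payoff=0.0000, prob=0.012681
UUUDUD: Ā=263.4390, payoff=0.0000, prob=0.021558
DDDUUD: Ā=91.7671, payoff=0.0000, prob=0.007460
UDDUUD: Ā=155.2982, payoff=0.0000, prob=0.012681
DUDUUD: Ā=142.7882, payoff=8.9240, prob=0.012681
UUDUUD: Ā=241.6416, payoff=15.1021, prob=0.021558
DDUUUD: Ā=133.0304, payoff=18.6818, prob=0.012681
UDUUUD: Ā=225.1284, payoff=31.6153, prob=0.021558
DUUUUD: Ā=212.6184, payoff=44.1253, prob=0.021558
UUUUUD: Ā=359.8157, payoff=74.6736, prob=0.036649
DDDDDU: Ā=67.2511, payoff=0.0000, prob=0.004388
UDDDDU: Ā=113.8096, payoff=0.0000, prob=0.007460
DUDDDU: Ā=101.2996, payoff=0.0000, prob=0.007460
UUDDDU: Ā=171.4301, payoff=0.0000, prob=0.012681
DDUDDU: Ā=91.5418, payoff=0.0000, prob=0.007460
UDUDDU: Ā=154.9169, payoff=0.0000, prob=0.012681
DUUDDU: Ā=142.4069, payoff=9.3052, prob=0.012681
UUUDDU: Ā=240.9964, payoff=15.7473, prob=0.021558
DDDUDU: Ā=83.9307, payoff=5.7174, prob=0.007460
UDDUDU: Ā=142.0366, payoff=9.6755, prob=0.012681
DUDUDU: Ā=129.5266, payoff=22.1855, prob=0.012681
UUDUDU: Ā=219.1989, payoff=37.5447, prob=0.021558
DDUUDU: Ā=119.7688, payoff=31.9433, prob=0.012681
UDUUDU: Ā=202.6857, payoff=54.0579, prob=0.021558
DUUUDU: Ā=190.1757, payoff=66.5679, prob=0.021558
UUUUDU: Ā=321.8358, payoff=112.6534, prob=0.036649
DDDDUU: Ā=77.9941, payoff=11.6540, prob=0.007460
UDDDUU: Ā=131.9900, payoff=19.7222, prob=0.012681
DUDDUU: Ā=119.4800, payoff=32.2322, prob=0.012681
UUDDUU: Ā=202.1969, payoff=54.5467, prob=0.021558
DDUDUU: Ā=109.7222, payoff=41.9900, prob=0.012681
UDUDUU: Ā=185.6837, payoff=71.0599, prob=0.021558
DUUDUU: Ā=173.1737, payoff=83.5699, prob=0.021558
UUUDUU: Ā=293.0632, payoff=141.4260, prob=0.036649
DDDUUU: Ā=102.1111, payoff=49.6010, prob=0.012681
UDDUUU: Ā=172.8034, payoff=83.9402, prob=0.021558
DUDUUU: Ā=160.2934, payoff=96.4502, prob=0.021558
UUDUUU: Ā=271.2658, payoff=163.2234, prob=0.036649
DDUUUU: Ā=150.5356, payoff=106.2080, prob=0.021558
UDUUUU: Ā=254.7526, payoff=179.7366, prob=0.036649
DUUUUU: Ā=242.2426, payoff=192.2466, prob=0.036649
UUUUUU: Ā=409.9491, payoff=325.3405, prob=0.062303
Price = Σ prob·payoff / R^6 = 71.555966 / 1.973823 = 36.2525

price = 36.2525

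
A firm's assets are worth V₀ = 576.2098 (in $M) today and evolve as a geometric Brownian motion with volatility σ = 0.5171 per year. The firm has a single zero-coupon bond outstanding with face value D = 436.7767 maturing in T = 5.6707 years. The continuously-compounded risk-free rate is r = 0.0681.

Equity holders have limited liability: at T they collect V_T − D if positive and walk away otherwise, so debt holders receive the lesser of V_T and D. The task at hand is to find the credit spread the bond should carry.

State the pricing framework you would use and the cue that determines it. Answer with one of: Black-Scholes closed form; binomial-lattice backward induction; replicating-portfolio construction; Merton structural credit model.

framework: Merton structural credit model

Key observation: assets follow a GBM and default happens iff V_T < 436.7767; valuing claims on that split (equity as a call, risky debt as the residual) is the structural model's definition.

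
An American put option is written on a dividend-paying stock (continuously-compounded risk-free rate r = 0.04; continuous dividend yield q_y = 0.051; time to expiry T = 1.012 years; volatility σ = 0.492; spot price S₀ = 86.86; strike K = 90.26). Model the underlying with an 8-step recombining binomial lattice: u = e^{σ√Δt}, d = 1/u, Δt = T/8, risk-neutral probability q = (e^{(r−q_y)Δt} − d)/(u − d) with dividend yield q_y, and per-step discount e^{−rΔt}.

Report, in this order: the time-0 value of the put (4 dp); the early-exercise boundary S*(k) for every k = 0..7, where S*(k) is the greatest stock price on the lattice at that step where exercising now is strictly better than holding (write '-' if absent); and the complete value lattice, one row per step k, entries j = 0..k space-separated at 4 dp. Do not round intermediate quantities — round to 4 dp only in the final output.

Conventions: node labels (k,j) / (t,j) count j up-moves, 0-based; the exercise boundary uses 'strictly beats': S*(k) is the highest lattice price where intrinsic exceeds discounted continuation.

Δt=0.12650  u=1.19123  d=0.83947  q=0.45241  discount=0.99495
step 8 (expiry): payoffs max(K−S,0) = 68.8387 59.8624 47.1247 29.0494 3.4000 0.0000 0.0000 0.0000 0.0000
step 7: (k=7,j=0): S=25.5178, K−S=64.7422, hold=64.4507 ⇒ V=64.7422 exercise | (k=7,j=1): S=36.2107, K−S=54.0493, hold=53.8266 ⇒ V=54.0493 exercise | (k=7,j=2): S=51.3842, K−S=38.8758, hold=38.7507 ⇒ V=38.8758 exercise | (k=7,j=3): S=72.9161, K−S=17.3439, hold=17.3573 ⇒ V=17.3573 continue | (k=7,j=4): S=103.4705, K−S=0.0000, hold=1.8524 ⇒ V=1.8524 continue | (k=7,j=5): S=146.8283, K−S=0.0000, hold=0.0000 ⇒ V=0.0000 continue | (k=7,j=6): S=208.3547, K−S=0.0000, hold=0.0000 ⇒ V=0.0000 continue | (k=7,j=7): S=295.6628, K−S=0.0000, hold=0.0000 ⇒ V=0.0000 continue  boundary S*=51.3842
step 6: (k=6,j=0): S=30.3976, K−S=59.8624, hold=59.6023 ⇒ V=59.8624 exercise | (k=6,j=1): S=43.1353, K−S=47.1247, hold=46.9465 ⇒ V=47.1247 exercise | (k=6,j=2): S=61.2106, K−S=29.0494, hold=28.9935 ⇒ V=29.0494 exercise | (k=6,j=3): S=86.8600, K−S=3.4000, hold=10.2905 ⇒ V=10.2905 continue | (k=6,j=4): S=123.2575, K−S=0.0000, hold=1.0092 ⇒ V=1.0092 continue | (k=6,j=5): S=174.9068, K−S=0.0000, hold=0.0000 ⇒ V=0.0000 continue | (k=6,j=6): S=248.1990, K−S=0.0000, hold=0.0000 ⇒ V=0.0000 continue  boundary S*=61.2106
step 5: (k=5,j=0): S=36.2107, K−S=54.0493, hold=53.8266 ⇒ V=54.0493 exercise | (k=5,j=1): S=51.3842, K−S=38.8758, hold=38.7507 ⇒ V=38.8758 exercise | (k=5,j=2): S=72.9161, K−S=17.3439, hold=20.4589 ⇒ V=20.4589 continue | (k=5,j=3): S=103.4705, K−S=0.0000, hold=6.0608 ⇒ V=6.0608 continue | (k=5,j=4): S=146.8283, K−S=0.0000, hold=0.5499 ⇒ V=0.5499 continue | (k=5,j=5): S=208.3547, K−S=0.0000, hold=0.0000 ⇒ V=0.0000 continue  boundary S*=51.3842
step 4: (k=4,j=0): S=43.1353, K−S=47.1247, hold=46.9465 ⇒ V=47.1247 exercise | (k=4,j=1): S=61.2106, K−S=29.0494, hold=30.3896 ⇒ V=30.3896 continue | (k=4,j=2): S=86.8600, K−S=3.4000, hold=13.8747 ⇒ V=13.8747 continue | (k=4,j=3): S=123.2575, K−S=0.0000, hold=3.5496 ⇒ V=3.5496 continue | (k=4,j=4): S=174.9068, K−S=0.0000, hold=0.2996 ⇒ V=0.2996 continue  boundary S*=43.1353
step 3: (k=3,j=0): S=51.3842, K−S=38.8758, hold=39.3539 ⇒ V=39.3539 continue | (k=3,j=1): S=72.9161, K−S=17.3439, hold=22.8024 ⇒ V=22.8024 continue | (k=3,j=2): S=103.4705, K−S=0.0000, hold=9.1570 ⇒ V=9.1570 continue | (k=3,j=3): S=146.8283, K−S=0.0000, hold=2.0688 ⇒ V=2.0688 continue  boundary S*=-
step 2: (k=2,j=0): S=61.2106, K−S=29.0494, hold=31.7050 ⇒ V=31.7050 continue | (k=2,j=1): S=86.8600, K−S=3.4000, hold=16.5452 ⇒ V=16.5452 continue | (k=2,j=2): S=123.2575, K−S=0.0000, hold=5.9202 ⇒ V=5.9202 continue  boundary S*=-
step 1: (k=1,j=0): S=72.9161, K−S=17.3439, hold=24.7211 ⇒ V=24.7211 continue | (k=1,j=1): S=103.4705, K−S=0.0000, hold=11.6791 ⇒ V=11.6791 continue  boundary S*=-
step 0: (k=0,j=0): S=86.8600, K−S=3.4000, hold=18.7257 ⇒ V=18.7257 continue  boundary S*=-

price = 18.7257
boundary = - - - - 43.1353 51.3842 61.2106 51.3842
tree:
18.7257
24.7211 11.6791
31.7050 16.5452 5.9202
39.3539 22.8024 9.1570 2.0688
47.1247 30.3896 13.8747 3.5496 0.2996
54.0493 38.8758 20.4589 6.0608 0.5499 0.0000
59.8624 47.1247 29.0494 10.2905 1.0092 0.0000 0.0000
64.7422 54.0493 38.8758 17.3573 1.8524 0.0000 0.0000 0.0000
68.8387 59.8624 47.1247 29.0494 3.4000 0.0000 0.0000 0.0000 0.0000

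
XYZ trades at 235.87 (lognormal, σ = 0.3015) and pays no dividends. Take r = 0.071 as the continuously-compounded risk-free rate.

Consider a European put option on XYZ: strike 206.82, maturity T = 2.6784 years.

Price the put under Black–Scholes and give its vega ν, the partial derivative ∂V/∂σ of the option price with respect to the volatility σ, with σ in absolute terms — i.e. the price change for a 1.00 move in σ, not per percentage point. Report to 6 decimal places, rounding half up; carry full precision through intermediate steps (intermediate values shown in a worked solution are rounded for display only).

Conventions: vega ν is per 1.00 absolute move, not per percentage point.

σ√T = 0.3015·√2.6784 = 0.493429
d₁ = (ln(S/K) + (r+σ²/2)T) / (σ√T) = (ln(235.87/206.82) + (0.071+0.3015²/2)·2.6784) / 0.493429 = (0.131432 + 0.311903) / 0.493429 = 0.898476
d₂ = d₁ − σ√T = 0.898476 − 0.493429 = 0.405047
e^{−rT} = 0.826822
N(−d₁) = 0.184466,  N(−d₂) = 0.342722
Put price V = K·e^{−rT}·N(−d₂) − S·N(−d₁) = 58.606486 − 43.509955 = 15.096531
φ(d₁) = (1/√(2π))·e^{−d₁²/2} = 0.266450
ν = S·φ(d₁)·√T = 102.855204

price = 15.096531
ν = 102.855204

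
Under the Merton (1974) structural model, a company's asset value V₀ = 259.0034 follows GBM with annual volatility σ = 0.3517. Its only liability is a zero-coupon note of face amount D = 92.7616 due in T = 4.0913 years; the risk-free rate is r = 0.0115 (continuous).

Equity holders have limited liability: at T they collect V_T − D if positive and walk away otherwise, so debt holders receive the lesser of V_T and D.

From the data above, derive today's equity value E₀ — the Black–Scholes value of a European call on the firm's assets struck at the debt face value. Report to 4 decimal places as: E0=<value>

Apply the equity-as-call identities (strike 92.7616, horizon 4.0913 years):
d₁ = [ln(V₀/D) + (r + σ²/2)T] / (σ√T)
   = [ln(259.0034/92.7616) + (0.0115 + 0.5·0.3517²)·4.0913] / (0.3517·√4.0913)
   = [1.026808 + 0.300082] / 0.711382 = 1.865229
d₂ = d₁ − σ√T = 1.865229 − 0.711382 = 1.153847
N(d₁) = 0.968925,  N(d₂) = 0.875718,  e^(−rT) = 0.954040
E₀ = V₀·N(d₁) − D·e^(−rT)·N(d₂)
   = 259.0034·0.968925 − 92.7616·0.954040·0.875718 = 173.455401

E0=173.4554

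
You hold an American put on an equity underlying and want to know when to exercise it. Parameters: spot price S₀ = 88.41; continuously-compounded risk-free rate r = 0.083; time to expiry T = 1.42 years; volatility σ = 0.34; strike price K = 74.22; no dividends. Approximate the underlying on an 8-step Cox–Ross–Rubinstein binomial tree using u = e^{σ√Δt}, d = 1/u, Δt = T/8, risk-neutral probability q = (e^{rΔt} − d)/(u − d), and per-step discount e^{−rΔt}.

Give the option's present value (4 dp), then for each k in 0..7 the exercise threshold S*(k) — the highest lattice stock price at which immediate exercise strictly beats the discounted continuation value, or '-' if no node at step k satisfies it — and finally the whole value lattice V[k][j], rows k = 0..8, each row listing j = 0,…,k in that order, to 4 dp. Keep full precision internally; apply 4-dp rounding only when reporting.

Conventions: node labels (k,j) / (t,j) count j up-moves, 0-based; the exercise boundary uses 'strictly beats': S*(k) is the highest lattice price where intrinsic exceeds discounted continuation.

Δt=0.17750, u=1.15401, d=0.86654, q=0.51588, disc=e^(-rΔt)=0.98538
k=8 terminal: V=max(K-S,0) → 46.1127 36.7883 24.3706 7.8333 0.0000 0.0000 0.0000 0.0000 0.0000
k=7: j=0 S=32.4361 intr=41.7839 cont=40.6984 V=41.7839[EX]; j=1 S=43.1966 intr=31.0234 cont=29.9379 V=31.0234[EX]; j=2 S=57.5268 intr=16.6932 cont=15.6077 V=16.6932[EX]; j=3 S=76.6110 intr=0.0000 cont=3.7368 V=3.7368[hold]; j=4 S=102.0262 intr=0.0000 cont=0.0000 V=0.0000[hold]; j=5 S=135.8727 intr=0.0000 cont=0.0000 V=0.0000[hold]; j=6 S=180.9477 intr=0.0000 cont=0.0000 V=0.0000[hold]; j=7 S=240.9759 intr=0.0000 cont=0.0000 V=0.0000[hold]  S*(7)=57.5268
k=6: j=0 S=37.4317 intr=36.7883 cont=35.7029 V=36.7883[EX]; j=1 S=49.8494 intr=24.3706 cont=23.2851 V=24.3706[EX]; j=2 S=66.3867 intr=7.8333 cont=9.8629 V=9.8629[hold]; j=3 S=88.4100 intr=0.0000 cont=1.7826 V=1.7826[hold]; j=4 S=117.7395 intr=0.0000 cont=0.0000 V=0.0000[hold]; j=5 S=156.7988 intr=0.0000 cont=0.0000 V=0.0000[hold]; j=6 S=208.8158 intr=0.0000 cont=0.0000 V=0.0000[hold]  S*(6)=49.8494
k=5: j=0 S=43.1966 intr=31.0234 cont=29.9379 V=31.0234[EX]; j=1 S=57.5268 intr=16.6932 cont=16.6394 V=16.6932[EX]; j=2 S=76.6110 intr=0.0000 cont=5.6112 V=5.6112[hold]; j=3 S=102.0262 intr=0.0000 cont=0.8504 V=0.8504[hold]; j=4 S=135.8727 intr=0.0000 cont=0.0000 V=0.0000[hold]; j=5 S=180.9477 intr=0.0000 cont=0.0000 V=0.0000[hold]  S*(5)=57.5268
k=4: j=0 S=49.8494 intr=24.3706 cont=23.2851 V=24.3706[EX]; j=1 S=66.3867 intr=7.8333 cont=10.8157 V=10.8157[hold]; j=2 S=88.4100 intr=0.0000 cont=3.1090 V=3.1090[hold]; j=3 S=117.7395 intr=0.0000 cont=0.4057 V=0.4057[hold]; j=4 S=156.7988 intr=0.0000 cont=0.0000 V=0.0000[hold]  S*(4)=49.8494
k=3: j=0 S=57.5268 intr=16.6932 cont=17.1238 V=17.1238[hold]; j=1 S=76.6110 intr=0.0000 cont=6.7400 V=6.7400[hold]; j=2 S=102.0262 intr=0.0000 cont=1.6894 V=1.6894[hold]; j=3 S=135.8727 intr=0.0000 cont=0.1935 V=0.1935[hold]  S*(3)=-
k=2: j=0 S=66.3867 intr=7.8333 cont=11.5949 V=11.5949[hold]; j=1 S=88.4100 intr=0.0000 cont=4.0740 V=4.0740[hold]; j=2 S=117.7395 intr=0.0000 cont=0.9043 V=0.9043[hold]  S*(2)=-
k=1: j=0 S=76.6110 intr=0.0000 cont=7.6022 V=7.6022[hold]; j=1 S=102.0262 intr=0.0000 cont=2.4031 V=2.4031[hold]  S*(1)=-
k=0: j=0 S=88.4100 intr=0.0000 cont=4.8482 V=4.8482[hold]  S*(0)=-

price = 4.8482
boundary = - - - - 49.8494 57.5268 49.8494 57.5268
tree:
4.8482
7.6022 2.4031
11.5949 4.0740 0.9043
17.1238 6.7400 1.6894 0.1935
24.3706 10.8157 3.1090 0.4057 0.0000
31.0234 16.6932 5.6112 0.8504 0.0000 0.0000
36.7883 24.3706 9.8629 1.7826 0.0000 0.0000 0.0000
41.7839 31.0234 16.6932 3.7368 0.0000 0.0000 0.0000 0.0000
46.1127 36.7883 24.3706 7.8333 0.0000 0.0000 0.0000 0.0000 0.0000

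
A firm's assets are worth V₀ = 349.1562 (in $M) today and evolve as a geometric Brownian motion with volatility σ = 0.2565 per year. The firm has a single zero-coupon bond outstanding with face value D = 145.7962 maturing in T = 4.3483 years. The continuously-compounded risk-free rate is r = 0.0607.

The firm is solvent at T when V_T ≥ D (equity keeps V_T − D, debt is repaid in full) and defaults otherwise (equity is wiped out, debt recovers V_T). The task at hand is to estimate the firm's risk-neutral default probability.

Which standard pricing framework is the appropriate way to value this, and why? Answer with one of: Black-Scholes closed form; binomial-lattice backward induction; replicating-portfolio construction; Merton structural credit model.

Key observation: the data describe a firm's assets (V₀ = 349.1562, GBM) and a single zero-coupon debt of face 145.7962, so credit quantities follow from equity-as-call in the structural model.

framework: Merton structural credit model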